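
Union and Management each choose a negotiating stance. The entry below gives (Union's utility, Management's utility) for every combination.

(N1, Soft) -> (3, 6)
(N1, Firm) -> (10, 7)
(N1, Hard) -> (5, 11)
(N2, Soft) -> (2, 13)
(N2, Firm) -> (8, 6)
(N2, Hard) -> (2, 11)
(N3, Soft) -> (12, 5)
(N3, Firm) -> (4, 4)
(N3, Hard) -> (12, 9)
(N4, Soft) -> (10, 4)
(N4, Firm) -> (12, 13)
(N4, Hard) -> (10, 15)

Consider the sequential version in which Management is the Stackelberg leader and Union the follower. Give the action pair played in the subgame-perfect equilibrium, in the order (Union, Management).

Union best-responds to each possible Management move:
- Soft: Union compares 3, 2, 12, 10 and picks N3; Management would get 5.
- Firm: Union compares 10, 8, 4, 12 and picks N4; Management would get 13.
- Hard: Union compares 5, 2, 12, 10 and picks N3; Management would get 9.
Maximizing over 5, 13, 9, Management chooses Firm. Subgame-perfect outcome: (N4, Firm) with payoffs (12, 13).

(N4, Firm)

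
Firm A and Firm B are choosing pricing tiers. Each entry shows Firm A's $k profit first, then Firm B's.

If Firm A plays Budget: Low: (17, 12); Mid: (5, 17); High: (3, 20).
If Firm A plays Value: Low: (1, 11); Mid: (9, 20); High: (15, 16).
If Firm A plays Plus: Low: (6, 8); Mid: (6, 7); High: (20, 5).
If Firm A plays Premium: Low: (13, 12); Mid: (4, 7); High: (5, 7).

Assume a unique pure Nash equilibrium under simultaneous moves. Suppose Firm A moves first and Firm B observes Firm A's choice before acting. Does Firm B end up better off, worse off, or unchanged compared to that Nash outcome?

worse off

Backward induction with Firm A moving first.
- Budget → Firm B plays High (best of 12, 17, 20); Firm A gets 3.
- Value → Firm B plays Mid (best of 11, 20, 16); Firm A gets 9.
- Plus → Firm B plays Low (best of 8, 7, 5); Firm A gets 6.
- Premium → Firm B plays Low (best of 12, 7, 7); Firm A gets 13.
Among 3, 9, 6, 13, the best is 13 at Premium. Subgame-perfect outcome: (Premium, Low) with payoffs (13, 12).
Now find the simultaneous Nash equilibrium.
Firm A's best replies: Low→Budget; Mid→Value; High→Plus.
Firm B's best replies: Budget→High; Value→Mid; Plus→Low; Premium→Low.
The unique mutual best reply is (Value, Mid), giving (9, 20).
Firm B earns 12 sequentially versus 20 at the Nash outcome: worse off.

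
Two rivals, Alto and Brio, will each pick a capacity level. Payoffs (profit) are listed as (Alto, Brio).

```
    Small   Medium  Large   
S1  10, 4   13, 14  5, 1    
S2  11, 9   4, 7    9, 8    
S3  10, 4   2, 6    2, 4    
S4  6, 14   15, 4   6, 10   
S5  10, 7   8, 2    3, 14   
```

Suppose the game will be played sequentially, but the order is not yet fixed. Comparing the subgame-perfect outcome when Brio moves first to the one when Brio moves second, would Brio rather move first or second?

If Alto leads: Brio's best replies are S1→Medium, S2→Small, S3→Medium, S4→Small, S5→Large; Alto's induced payoffs 13, 11, 2, 6, 3; outcome (S1, Medium), payoffs (13, 14).
If Brio leads: Alto's best replies are Small→S2, Medium→S4, Large→S2; Brio's induced payoffs 9, 4, 8; outcome (S2, Small), payoffs (11, 9).
Brio gets 9 moving first and 14 moving second, so Brio prefers to move second.

second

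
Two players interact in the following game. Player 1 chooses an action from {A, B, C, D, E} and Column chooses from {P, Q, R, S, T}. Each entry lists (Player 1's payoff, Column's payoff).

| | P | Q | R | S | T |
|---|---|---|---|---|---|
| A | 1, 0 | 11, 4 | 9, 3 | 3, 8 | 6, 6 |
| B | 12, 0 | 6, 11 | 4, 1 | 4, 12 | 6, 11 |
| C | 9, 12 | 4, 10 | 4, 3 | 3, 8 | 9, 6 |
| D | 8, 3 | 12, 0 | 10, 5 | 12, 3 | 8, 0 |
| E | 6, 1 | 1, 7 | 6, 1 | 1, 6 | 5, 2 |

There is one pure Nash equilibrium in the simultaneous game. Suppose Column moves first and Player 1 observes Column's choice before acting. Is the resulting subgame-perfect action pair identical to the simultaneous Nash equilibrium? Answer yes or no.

no

Solve by backward induction (Column leads).
- P: BR = B, leader payoff 0.
- Q: BR = D, leader payoff 0.
- R: BR = D, leader payoff 5.
- S: BR = D, leader payoff 3.
- T: BR = C, leader payoff 6.
Maximizing over 0, 0, 5, 3, 6, Column chooses T. Subgame-perfect outcome: (C, T) with payoffs (9, 6).
Under simultaneous play:
Player 1's best replies: P→B; Q→D; R→D; S→D; T→C.
Column's best replies: A→S; B→S; C→P; D→R; E→Q.
The unique mutual best reply is (D, R), giving (10, 5).
Sequential outcome (C, T) differs from the Nash profile (D, R).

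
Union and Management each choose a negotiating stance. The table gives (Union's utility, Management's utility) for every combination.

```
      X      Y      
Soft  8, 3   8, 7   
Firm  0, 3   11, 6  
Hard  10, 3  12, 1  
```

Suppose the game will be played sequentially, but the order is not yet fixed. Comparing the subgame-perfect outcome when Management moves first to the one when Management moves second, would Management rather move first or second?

If Union leads: Management's best replies are Soft→Y, Firm→Y, Hard→X; Union's induced payoffs 8, 11, 10; outcome (Firm, Y), payoffs (11, 6).
If Management leads: Union's best replies are X→Hard, Y→Hard; Management's induced payoffs 3, 1; outcome (Hard, X), payoffs (10, 3).
Management gets 3 moving first and 6 moving second, so Management prefers to move second.

second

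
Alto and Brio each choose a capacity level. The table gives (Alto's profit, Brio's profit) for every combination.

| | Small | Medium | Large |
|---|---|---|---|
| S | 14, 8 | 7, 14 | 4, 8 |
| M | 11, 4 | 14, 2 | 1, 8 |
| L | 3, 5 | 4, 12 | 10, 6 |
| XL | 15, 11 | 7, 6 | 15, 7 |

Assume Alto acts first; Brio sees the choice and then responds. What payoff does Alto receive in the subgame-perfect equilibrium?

Brio best-responds to each possible Alto move:
- S: Brio compares 8, 14, 8 and picks Medium; Alto would get 7.
- M: Brio compares 4, 2, 8 and picks Large; Alto would get 1.
- L: Brio compares 5, 12, 6 and picks Medium; Alto would get 4.
- XL: Brio compares 11, 6, 7 and picks Small; Alto would get 15.
Maximizing over 7, 1, 4, 15, Alto chooses XL. Subgame-perfect outcome: (XL, Small) with payoffs (15, 11).

15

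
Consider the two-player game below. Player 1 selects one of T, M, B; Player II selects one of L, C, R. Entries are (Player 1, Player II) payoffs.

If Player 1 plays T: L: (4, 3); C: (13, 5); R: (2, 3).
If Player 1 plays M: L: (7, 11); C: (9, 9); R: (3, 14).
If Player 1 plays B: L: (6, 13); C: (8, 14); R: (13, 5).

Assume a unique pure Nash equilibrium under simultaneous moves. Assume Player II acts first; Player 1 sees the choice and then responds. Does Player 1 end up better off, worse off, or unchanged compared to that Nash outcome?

Player 1 best-responds to each possible Player II move:
- L: BR = M, leader payoff 11.
- C: BR = T, leader payoff 5.
- R: BR = B, leader payoff 5.
Maximizing over 11, 5, 5, Player II chooses L. Subgame-perfect outcome: (M, L) with payoffs (7, 11).
For the simultaneous game, intersect best replies.
Player 1's best replies: L→M; C→T; R→B.
Player II's best replies: T→C; M→R; B→C.
The unique mutual best reply is (T, C), giving (13, 5).
Player 1 earns 7 sequentially versus 13 at the Nash outcome: worse off.

worse off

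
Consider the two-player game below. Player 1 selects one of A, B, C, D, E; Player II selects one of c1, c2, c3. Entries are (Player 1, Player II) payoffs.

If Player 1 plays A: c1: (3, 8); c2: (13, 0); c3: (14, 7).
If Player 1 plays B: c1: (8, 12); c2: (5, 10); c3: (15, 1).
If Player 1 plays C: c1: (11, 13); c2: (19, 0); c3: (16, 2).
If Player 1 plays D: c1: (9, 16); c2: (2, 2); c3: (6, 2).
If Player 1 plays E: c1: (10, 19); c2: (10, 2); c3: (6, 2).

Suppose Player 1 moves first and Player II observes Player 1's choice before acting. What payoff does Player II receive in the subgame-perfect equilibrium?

Player II best-responds to each possible Player 1 move:
- A → Player II plays c1 (best of 8, 0, 7); Player 1 gets 3.
- B → Player II plays c1 (best of 12, 10, 1); Player 1 gets 8.
- C → Player II plays c1 (best of 13, 0, 2); Player 1 gets 11.
- D → Player II plays c1 (best of 16, 2, 2); Player 1 gets 9.
- E → Player II plays c1 (best of 19, 2, 2); Player 1 gets 10.
Among 3, 8, 11, 9, 10, the best is 11 at C. Subgame-perfect outcome: (C, c1) with payoffs (11, 13).

13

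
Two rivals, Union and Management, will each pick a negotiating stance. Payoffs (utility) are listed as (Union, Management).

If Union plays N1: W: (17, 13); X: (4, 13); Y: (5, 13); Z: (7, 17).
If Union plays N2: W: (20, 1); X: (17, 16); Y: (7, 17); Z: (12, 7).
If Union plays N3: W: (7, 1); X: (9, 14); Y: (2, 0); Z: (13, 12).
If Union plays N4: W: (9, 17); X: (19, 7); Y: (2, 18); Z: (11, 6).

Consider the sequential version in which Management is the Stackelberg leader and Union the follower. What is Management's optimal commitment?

Y

Solve by backward induction (Management leads).
- W → Union plays N2 (best of 17, 20, 7, 9); Management gets 1.
- X → Union plays N4 (best of 4, 17, 9, 19); Management gets 7.
- Y → Union plays N2 (best of 5, 7, 2, 2); Management gets 17.
- Z → Union plays N3 (best of 7, 12, 13, 11); Management gets 12.
Maximizing over 1, 7, 17, 12, Management chooses Y. Subgame-perfect outcome: (N2, Y) with payoffs (7, 17).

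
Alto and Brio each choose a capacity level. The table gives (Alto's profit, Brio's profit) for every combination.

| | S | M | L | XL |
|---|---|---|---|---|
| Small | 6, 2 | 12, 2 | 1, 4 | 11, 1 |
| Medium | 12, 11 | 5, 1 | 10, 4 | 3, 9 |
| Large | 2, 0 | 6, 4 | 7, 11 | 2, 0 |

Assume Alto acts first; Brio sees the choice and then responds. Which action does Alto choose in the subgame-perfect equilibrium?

Solve by backward induction (Alto leads).
- Small: BR = L, leader payoff 1.
- Medium: BR = S, leader payoff 12.
- Large: BR = L, leader payoff 7.
Alto's induced payoffs are 1, 12, 7, so Alto commits to Medium. Subgame-perfect outcome: (Medium, S) with payoffs (12, 11).

Medium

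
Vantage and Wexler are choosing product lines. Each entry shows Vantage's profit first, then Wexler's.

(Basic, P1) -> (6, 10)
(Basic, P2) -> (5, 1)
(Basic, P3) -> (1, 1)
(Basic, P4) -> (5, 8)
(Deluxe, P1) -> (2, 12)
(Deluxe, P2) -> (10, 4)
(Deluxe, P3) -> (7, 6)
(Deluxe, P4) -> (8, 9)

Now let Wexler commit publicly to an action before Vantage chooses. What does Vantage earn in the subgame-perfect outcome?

6

Vantage best-responds to each possible Wexler move:
- P1: BR = Basic, leader payoff 10.
- P2: BR = Deluxe, leader payoff 4.
- P3: BR = Deluxe, leader payoff 6.
- P4: BR = Deluxe, leader payoff 9.
Among 10, 4, 6, 9, the best is 10 at P1. Subgame-perfect outcome: (Basic, P1) with payoffs (6, 10).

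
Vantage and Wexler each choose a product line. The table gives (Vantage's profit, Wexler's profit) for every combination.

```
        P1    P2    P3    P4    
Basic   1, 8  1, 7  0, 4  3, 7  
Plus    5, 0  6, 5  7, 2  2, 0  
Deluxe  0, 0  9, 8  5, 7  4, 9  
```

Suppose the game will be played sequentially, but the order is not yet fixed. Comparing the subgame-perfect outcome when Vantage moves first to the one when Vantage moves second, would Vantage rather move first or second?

first

If Vantage leads: Wexler's best replies are Basic→P1, Plus→P2, Deluxe→P4; Vantage's induced payoffs 1, 6, 4; outcome (Plus, P2), payoffs (6, 5).
If Wexler leads: Vantage's best replies are P1→Plus, P2→Deluxe, P3→Plus, P4→Deluxe; Wexler's induced payoffs 0, 8, 2, 9; outcome (Deluxe, P4), payoffs (4, 9).
Vantage gets 6 moving first and 4 moving second, so Vantage prefers to move first.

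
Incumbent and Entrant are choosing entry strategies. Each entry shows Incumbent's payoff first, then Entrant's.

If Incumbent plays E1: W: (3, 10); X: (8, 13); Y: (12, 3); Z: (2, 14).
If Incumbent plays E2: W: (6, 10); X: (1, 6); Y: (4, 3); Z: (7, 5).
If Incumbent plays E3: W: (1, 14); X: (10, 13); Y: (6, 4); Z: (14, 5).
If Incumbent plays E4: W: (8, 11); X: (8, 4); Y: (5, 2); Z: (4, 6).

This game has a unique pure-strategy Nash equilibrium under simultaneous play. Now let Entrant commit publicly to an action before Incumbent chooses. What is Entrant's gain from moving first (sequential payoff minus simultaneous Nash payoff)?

2

Work backward from Incumbent's decision.
- W: BR = E4, leader payoff 11.
- X: BR = E3, leader payoff 13.
- Y: BR = E1, leader payoff 3.
- Z: BR = E3, leader payoff 5.
Among 11, 13, 3, 5, the best is 13 at X. Subgame-perfect outcome: (E3, X) with payoffs (10, 13).
For the simultaneous game, intersect best replies.
Incumbent's best replies: W→E4; X→E3; Y→E1; Z→E3.
Entrant's best replies: E1→Z; E2→W; E3→W; E4→W.
The unique mutual best reply is (E4, W), giving (8, 11).
Entrant's commitment gain: 13 − 11 = 2.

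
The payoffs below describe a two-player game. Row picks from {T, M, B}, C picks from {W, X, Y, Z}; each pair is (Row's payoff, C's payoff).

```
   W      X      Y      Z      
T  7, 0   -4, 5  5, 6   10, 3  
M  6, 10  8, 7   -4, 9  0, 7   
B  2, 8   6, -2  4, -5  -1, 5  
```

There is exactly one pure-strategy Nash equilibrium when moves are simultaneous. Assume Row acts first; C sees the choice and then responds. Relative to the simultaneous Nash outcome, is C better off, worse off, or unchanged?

better off

Solve by backward induction (Row leads).
- T → C plays Y (best of 0, 5, 6, 3); Row gets 5.
- M → C plays W (best of 10, 7, 9, 7); Row gets 6.
- B → C plays W (best of 8, -2, -5, 5); Row gets 2.
Maximizing over 5, 6, 2, Row chooses M. Subgame-perfect outcome: (M, W) with payoffs (6, 10).
For the simultaneous game, intersect best replies.
Row's best replies: W→T; X→M; Y→T; Z→T.
C's best replies: T→Y; M→W; B→W.
The unique mutual best reply is (T, Y), giving (5, 6).
C earns 10 sequentially versus 6 at the Nash outcome: better off.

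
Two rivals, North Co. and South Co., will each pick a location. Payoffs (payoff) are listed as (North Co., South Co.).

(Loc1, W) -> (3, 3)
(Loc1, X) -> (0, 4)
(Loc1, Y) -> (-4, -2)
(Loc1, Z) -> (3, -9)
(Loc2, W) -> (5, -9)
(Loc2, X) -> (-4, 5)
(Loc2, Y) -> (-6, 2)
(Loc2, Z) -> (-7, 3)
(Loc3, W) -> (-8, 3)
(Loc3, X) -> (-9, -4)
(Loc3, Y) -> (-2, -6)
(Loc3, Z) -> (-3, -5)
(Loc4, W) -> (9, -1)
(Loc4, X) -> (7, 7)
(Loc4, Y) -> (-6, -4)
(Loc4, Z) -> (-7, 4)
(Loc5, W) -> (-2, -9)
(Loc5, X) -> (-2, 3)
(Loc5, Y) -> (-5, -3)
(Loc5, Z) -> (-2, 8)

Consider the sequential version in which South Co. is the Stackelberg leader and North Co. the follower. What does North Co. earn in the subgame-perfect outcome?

Solve by backward induction (South Co. leads).
- W: BR = Loc4, leader payoff -1.
- X: BR = Loc4, leader payoff 7.
- Y: BR = Loc3, leader payoff -6.
- Z: BR = Loc1, leader payoff -9.
South Co.'s induced payoffs are -1, 7, -6, -9, so South Co. commits to X. Subgame-perfect outcome: (Loc4, X) with payoffs (7, 7).

7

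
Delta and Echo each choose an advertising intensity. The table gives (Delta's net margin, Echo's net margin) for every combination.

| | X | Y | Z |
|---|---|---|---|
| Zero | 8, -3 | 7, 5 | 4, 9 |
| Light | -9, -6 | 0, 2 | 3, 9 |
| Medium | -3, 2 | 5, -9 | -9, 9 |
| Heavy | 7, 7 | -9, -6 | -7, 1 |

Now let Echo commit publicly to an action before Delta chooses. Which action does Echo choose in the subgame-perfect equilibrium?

Z

Backward induction with Echo moving first.
- X: Delta compares 8, -9, -3, 7 and picks Zero; Echo would get -3.
- Y: Delta compares 7, 0, 5, -9 and picks Zero; Echo would get 5.
- Z: Delta compares 4, 3, -9, -7 and picks Zero; Echo would get 9.
Echo's induced payoffs are -3, 5, 9, so Echo commits to Z. Subgame-perfect outcome: (Zero, Z) with payoffs (4, 9).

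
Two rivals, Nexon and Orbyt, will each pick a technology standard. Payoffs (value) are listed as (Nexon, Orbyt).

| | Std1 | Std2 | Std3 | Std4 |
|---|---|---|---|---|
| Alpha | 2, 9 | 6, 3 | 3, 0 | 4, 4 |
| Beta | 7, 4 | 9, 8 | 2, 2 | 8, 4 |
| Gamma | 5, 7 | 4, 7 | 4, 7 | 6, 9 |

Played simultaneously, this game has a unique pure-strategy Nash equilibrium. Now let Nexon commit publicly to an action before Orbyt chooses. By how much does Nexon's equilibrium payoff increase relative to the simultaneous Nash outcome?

0

Orbyt best-responds to each possible Nexon move:
- Alpha → Orbyt plays Std1 (best of 9, 3, 0, 4); Nexon gets 2.
- Beta → Orbyt plays Std2 (best of 4, 8, 2, 4); Nexon gets 9.
- Gamma → Orbyt plays Std4 (best of 7, 7, 7, 9); Nexon gets 6.
Among 2, 9, 6, the best is 9 at Beta. Subgame-perfect outcome: (Beta, Std2) with payoffs (9, 8).
Under simultaneous play:
Nexon's best replies: Std1→Beta; Std2→Beta; Std3→Gamma; Std4→Beta.
Orbyt's best replies: Alpha→Std1; Beta→Std2; Gamma→Std4.
Only (Beta, Std2) has each player best-responding; Nash payoffs (9, 8).
Nexon's commitment gain: 9 − 9 = 0.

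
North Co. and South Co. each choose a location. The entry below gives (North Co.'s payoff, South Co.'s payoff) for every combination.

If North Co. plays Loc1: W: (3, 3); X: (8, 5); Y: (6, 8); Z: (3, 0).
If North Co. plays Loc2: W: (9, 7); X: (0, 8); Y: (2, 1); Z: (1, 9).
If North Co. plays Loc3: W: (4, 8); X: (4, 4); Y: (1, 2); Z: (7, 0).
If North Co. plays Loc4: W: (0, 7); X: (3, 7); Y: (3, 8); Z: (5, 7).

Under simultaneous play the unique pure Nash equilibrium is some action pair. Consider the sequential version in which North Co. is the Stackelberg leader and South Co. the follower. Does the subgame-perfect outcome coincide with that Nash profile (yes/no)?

South Co. best-responds to each possible North Co. move:
- Loc1: BR = Y, leader payoff 6.
- Loc2: BR = Z, leader payoff 1.
- Loc3: BR = W, leader payoff 4.
- Loc4: BR = Y, leader payoff 3.
North Co.'s induced payoffs are 6, 1, 4, 3, so North Co. commits to Loc1. Subgame-perfect outcome: (Loc1, Y) with payoffs (6, 8).
Now find the simultaneous Nash equilibrium.
North Co.'s best replies: W→Loc2; X→Loc1; Y→Loc1; Z→Loc3.
South Co.'s best replies: Loc1→Y; Loc2→Z; Loc3→W; Loc4→Y.
The unique mutual best reply is (Loc1, Y), giving (6, 8).
Sequential outcome (Loc1, Y) coincides with the Nash profile (Loc1, Y).

yes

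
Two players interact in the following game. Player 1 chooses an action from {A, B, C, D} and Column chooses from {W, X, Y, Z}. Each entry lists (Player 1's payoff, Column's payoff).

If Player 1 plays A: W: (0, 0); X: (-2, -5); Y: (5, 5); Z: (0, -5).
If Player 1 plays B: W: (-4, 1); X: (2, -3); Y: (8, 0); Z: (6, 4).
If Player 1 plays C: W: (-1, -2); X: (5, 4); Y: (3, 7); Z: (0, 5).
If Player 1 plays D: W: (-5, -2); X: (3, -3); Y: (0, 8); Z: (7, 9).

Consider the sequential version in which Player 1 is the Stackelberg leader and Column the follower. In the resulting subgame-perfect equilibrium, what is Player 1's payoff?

7

Work backward from Column's decision.
- A → Column plays Y (best of 0, -5, 5, -5); Player 1 gets 5.
- B → Column plays Z (best of 1, -3, 0, 4); Player 1 gets 6.
- C → Column plays Y (best of -2, 4, 7, 5); Player 1 gets 3.
- D → Column plays Z (best of -2, -3, 8, 9); Player 1 gets 7.
Maximizing over 5, 6, 3, 7, Player 1 chooses D. Subgame-perfect outcome: (D, Z) with payoffs (7, 9).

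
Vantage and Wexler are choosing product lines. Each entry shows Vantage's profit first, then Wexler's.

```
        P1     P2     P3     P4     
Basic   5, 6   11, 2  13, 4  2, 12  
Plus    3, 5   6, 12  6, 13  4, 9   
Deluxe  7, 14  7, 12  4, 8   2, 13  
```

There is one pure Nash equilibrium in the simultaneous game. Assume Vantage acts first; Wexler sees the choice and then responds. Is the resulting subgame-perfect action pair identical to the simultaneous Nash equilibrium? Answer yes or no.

Work backward from Wexler's decision.
- Basic: BR = P4, leader payoff 2.
- Plus: BR = P3, leader payoff 6.
- Deluxe: BR = P1, leader payoff 7.
Vantage's induced payoffs are 2, 6, 7, so Vantage commits to Deluxe. Subgame-perfect outcome: (Deluxe, P1) with payoffs (7, 14).
Under simultaneous play:
Vantage's best replies: P1→Deluxe; P2→Basic; P3→Basic; P4→Plus.
Wexler's best replies: Basic→P4; Plus→P3; Deluxe→P1.
Only (Deluxe, P1) has each player best-responding; Nash payoffs (7, 14).
Sequential outcome (Deluxe, P1) coincides with the Nash profile (Deluxe, P1).

yes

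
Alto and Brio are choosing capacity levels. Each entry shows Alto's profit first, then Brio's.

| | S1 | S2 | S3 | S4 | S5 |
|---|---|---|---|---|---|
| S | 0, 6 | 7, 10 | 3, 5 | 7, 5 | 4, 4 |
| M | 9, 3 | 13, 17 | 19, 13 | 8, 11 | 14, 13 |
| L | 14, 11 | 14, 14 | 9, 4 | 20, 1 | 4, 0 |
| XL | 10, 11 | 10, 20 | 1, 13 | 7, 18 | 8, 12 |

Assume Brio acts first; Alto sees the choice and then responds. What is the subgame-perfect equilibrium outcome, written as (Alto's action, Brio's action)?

Work backward from Alto's decision.
- S1: Alto compares 0, 9, 14, 10 and picks L; Brio would get 11.
- S2: Alto compares 7, 13, 14, 10 and picks L; Brio would get 14.
- S3: Alto compares 3, 19, 9, 1 and picks M; Brio would get 13.
- S4: Alto compares 7, 8, 20, 7 and picks L; Brio would get 1.
- S5: Alto compares 4, 14, 4, 8 and picks M; Brio would get 13.
Brio's induced payoffs are 11, 14, 13, 1, 13, so Brio commits to S2. Subgame-perfect outcome: (L, S2) with payoffs (14, 14).

(L, S2)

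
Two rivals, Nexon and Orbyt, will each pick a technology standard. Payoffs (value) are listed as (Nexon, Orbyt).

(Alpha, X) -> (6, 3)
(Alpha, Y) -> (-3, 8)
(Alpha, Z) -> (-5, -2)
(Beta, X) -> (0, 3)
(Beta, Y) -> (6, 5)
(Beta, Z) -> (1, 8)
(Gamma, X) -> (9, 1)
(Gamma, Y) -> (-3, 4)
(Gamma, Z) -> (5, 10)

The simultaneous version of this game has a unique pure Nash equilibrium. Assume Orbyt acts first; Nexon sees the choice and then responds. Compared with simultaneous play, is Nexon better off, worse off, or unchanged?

Solve by backward induction (Orbyt leads).
- X: BR = Gamma, leader payoff 1.
- Y: BR = Beta, leader payoff 5.
- Z: BR = Gamma, leader payoff 10.
Orbyt's induced payoffs are 1, 5, 10, so Orbyt commits to Z. Subgame-perfect outcome: (Gamma, Z) with payoffs (5, 10).
Under simultaneous play:
Nexon's best replies: X→Gamma; Y→Beta; Z→Gamma.
Orbyt's best replies: Alpha→Y; Beta→Z; Gamma→Z.
Only (Gamma, Z) has each player best-responding; Nash payoffs (5, 10).
Nexon earns 5 sequentially versus 5 at the Nash outcome: unchanged.

unchanged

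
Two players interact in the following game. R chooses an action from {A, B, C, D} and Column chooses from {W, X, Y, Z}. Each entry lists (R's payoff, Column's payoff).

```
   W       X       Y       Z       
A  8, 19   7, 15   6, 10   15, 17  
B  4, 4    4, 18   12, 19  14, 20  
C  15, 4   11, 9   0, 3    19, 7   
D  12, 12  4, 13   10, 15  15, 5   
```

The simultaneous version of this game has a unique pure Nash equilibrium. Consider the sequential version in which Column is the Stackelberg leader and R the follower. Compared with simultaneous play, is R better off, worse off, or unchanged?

Backward induction with Column moving first.
- W: BR = C, leader payoff 4.
- X: BR = C, leader payoff 9.
- Y: BR = B, leader payoff 19.
- Z: BR = C, leader payoff 7.
Column's induced payoffs are 4, 9, 19, 7, so Column commits to Y. Subgame-perfect outcome: (B, Y) with payoffs (12, 19).
For the simultaneous game, intersect best replies.
R's best replies: W→C; X→C; Y→B; Z→C.
Column's best replies: A→W; B→Z; C→X; D→Y.
The unique mutual best reply is (C, X), giving (11, 9).
R earns 12 sequentially versus 11 at the Nash outcome: better off.

better off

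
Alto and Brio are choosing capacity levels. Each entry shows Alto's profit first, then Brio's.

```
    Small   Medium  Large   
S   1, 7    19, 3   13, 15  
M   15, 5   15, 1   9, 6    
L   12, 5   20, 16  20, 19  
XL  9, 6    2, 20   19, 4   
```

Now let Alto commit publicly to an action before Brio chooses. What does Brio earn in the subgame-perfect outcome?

Backward induction with Alto moving first.
- S: Brio compares 7, 3, 15 and picks Large; Alto would get 13.
- M: Brio compares 5, 1, 6 and picks Large; Alto would get 9.
- L: Brio compares 5, 16, 19 and picks Large; Alto would get 20.
- XL: Brio compares 6, 20, 4 and picks Medium; Alto would get 2.
Maximizing over 13, 9, 20, 2, Alto chooses L. Subgame-perfect outcome: (L, Large) with payoffs (20, 19).

19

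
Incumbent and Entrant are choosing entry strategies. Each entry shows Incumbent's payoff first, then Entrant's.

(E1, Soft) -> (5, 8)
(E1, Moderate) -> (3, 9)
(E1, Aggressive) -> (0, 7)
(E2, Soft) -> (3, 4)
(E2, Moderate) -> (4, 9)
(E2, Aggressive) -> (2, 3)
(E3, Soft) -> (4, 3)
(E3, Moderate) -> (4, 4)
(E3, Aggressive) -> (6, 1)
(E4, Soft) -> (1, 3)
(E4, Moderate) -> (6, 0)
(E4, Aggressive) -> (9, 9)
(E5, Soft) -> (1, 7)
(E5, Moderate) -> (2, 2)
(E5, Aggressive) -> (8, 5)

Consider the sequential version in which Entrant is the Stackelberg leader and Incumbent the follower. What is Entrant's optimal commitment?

Solve by backward induction (Entrant leads).
- Soft: Incumbent compares 5, 3, 4, 1, 1 and picks E1; Entrant would get 8.
- Moderate: Incumbent compares 3, 4, 4, 6, 2 and picks E4; Entrant would get 0.
- Aggressive: Incumbent compares 0, 2, 6, 9, 8 and picks E4; Entrant would get 9.
Maximizing over 8, 0, 9, Entrant chooses Aggressive. Subgame-perfect outcome: (E4, Aggressive) with payoffs (9, 9).

Aggressive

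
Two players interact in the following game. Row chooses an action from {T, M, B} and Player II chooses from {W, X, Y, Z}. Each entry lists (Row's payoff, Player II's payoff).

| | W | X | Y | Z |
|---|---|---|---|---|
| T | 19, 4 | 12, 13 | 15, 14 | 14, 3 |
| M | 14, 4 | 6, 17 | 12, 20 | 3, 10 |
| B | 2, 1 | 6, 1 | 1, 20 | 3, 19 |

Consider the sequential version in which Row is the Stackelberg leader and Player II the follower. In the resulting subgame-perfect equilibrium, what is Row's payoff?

15

Solve by backward induction (Row leads).
- T → Player II plays Y (best of 4, 13, 14, 3); Row gets 15.
- M → Player II plays Y (best of 4, 17, 20, 10); Row gets 12.
- B → Player II plays Y (best of 1, 1, 20, 19); Row gets 1.
Among 15, 12, 1, the best is 15 at T. Subgame-perfect outcome: (T, Y) with payoffs (15, 14).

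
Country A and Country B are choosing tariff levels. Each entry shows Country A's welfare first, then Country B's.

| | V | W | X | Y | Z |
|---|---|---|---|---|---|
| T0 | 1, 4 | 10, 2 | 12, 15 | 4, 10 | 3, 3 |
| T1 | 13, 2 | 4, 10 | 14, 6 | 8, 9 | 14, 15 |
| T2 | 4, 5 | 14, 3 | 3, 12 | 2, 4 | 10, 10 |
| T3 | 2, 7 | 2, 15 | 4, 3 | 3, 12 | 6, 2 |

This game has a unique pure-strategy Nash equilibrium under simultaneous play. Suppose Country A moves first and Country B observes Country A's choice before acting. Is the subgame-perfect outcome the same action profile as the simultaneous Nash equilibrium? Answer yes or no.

Country B best-responds to each possible Country A move:
- T0 → Country B plays X (best of 4, 2, 15, 10, 3); Country A gets 12.
- T1 → Country B plays Z (best of 2, 10, 6, 9, 15); Country A gets 14.
- T2 → Country B plays X (best of 5, 3, 12, 4, 10); Country A gets 3.
- T3 → Country B plays W (best of 7, 15, 3, 12, 2); Country A gets 2.
Maximizing over 12, 14, 3, 2, Country A chooses T1. Subgame-perfect outcome: (T1, Z) with payoffs (14, 15).
For the simultaneous game, intersect best replies.
Country A's best replies: V→T1; W→T2; X→T1; Y→T1; Z→T1.
Country B's best replies: T0→X; T1→Z; T2→X; T3→W.
Only (T1, Z) has each player best-responding; Nash payoffs (14, 15).
Sequential outcome (T1, Z) coincides with the Nash profile (T1, Z).

yes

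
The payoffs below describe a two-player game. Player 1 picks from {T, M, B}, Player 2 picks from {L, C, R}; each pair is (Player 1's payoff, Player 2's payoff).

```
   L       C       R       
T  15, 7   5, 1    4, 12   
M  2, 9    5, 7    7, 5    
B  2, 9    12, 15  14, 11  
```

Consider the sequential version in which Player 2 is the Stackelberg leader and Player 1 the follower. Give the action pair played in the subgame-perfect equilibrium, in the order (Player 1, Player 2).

Solve by backward induction (Player 2 leads).
- L → Player 1 plays T (best of 15, 2, 2); Player 2 gets 7.
- C → Player 1 plays B (best of 5, 5, 12); Player 2 gets 15.
- R → Player 1 plays B (best of 4, 7, 14); Player 2 gets 11.
Among 7, 15, 11, the best is 15 at C. Subgame-perfect outcome: (B, C) with payoffs (12, 15).

(B, C)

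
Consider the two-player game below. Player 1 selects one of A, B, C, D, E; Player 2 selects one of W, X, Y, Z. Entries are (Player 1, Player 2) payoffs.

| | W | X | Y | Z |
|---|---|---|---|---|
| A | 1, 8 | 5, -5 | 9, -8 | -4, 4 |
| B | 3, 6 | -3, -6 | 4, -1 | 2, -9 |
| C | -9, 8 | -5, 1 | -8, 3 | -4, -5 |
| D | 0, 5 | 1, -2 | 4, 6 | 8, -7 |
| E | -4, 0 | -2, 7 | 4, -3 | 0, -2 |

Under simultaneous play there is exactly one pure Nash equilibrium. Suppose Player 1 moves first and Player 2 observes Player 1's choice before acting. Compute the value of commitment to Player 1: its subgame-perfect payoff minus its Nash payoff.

1

Player 2 best-responds to each possible Player 1 move:
- A → Player 2 plays W (best of 8, -5, -8, 4); Player 1 gets 1.
- B → Player 2 plays W (best of 6, -6, -1, -9); Player 1 gets 3.
- C → Player 2 plays W (best of 8, 1, 3, -5); Player 1 gets -9.
- D → Player 2 plays Y (best of 5, -2, 6, -7); Player 1 gets 4.
- E → Player 2 plays X (best of 0, 7, -3, -2); Player 1 gets -2.
Among 1, 3, -9, 4, -2, the best is 4 at D. Subgame-perfect outcome: (D, Y) with payoffs (4, 6).
Under simultaneous play:
Player 1's best replies: W→B; X→A; Y→A; Z→D.
Player 2's best replies: A→W; B→W; C→W; D→Y; E→X.
Only (B, W) has each player best-responding; Nash payoffs (3, 6).
Player 1's commitment gain: 4 − 3 = 1.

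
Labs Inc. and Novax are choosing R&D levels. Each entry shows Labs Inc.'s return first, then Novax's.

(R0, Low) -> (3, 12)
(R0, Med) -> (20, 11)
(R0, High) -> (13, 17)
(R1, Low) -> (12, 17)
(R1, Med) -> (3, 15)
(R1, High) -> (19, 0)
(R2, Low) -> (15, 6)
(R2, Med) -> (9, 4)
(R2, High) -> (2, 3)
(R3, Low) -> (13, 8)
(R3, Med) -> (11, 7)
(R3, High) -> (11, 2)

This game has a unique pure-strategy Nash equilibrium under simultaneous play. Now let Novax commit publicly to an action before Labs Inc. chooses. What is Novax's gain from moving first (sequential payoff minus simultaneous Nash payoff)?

Backward induction with Novax moving first.
- Low → Labs Inc. plays R2 (best of 3, 12, 15, 13); Novax gets 6.
- Med → Labs Inc. plays R0 (best of 20, 3, 9, 11); Novax gets 11.
- High → Labs Inc. plays R1 (best of 13, 19, 2, 11); Novax gets 0.
Among 6, 11, 0, the best is 11 at Med. Subgame-perfect outcome: (R0, Med) with payoffs (20, 11).
For the simultaneous game, intersect best replies.
Labs Inc.'s best replies: Low→R2; Med→R0; High→R1.
Novax's best replies: R0→High; R1→Low; R2→Low; R3→Low.
The unique mutual best reply is (R2, Low), giving (15, 6).
Novax's commitment gain: 11 − 6 = 5.

5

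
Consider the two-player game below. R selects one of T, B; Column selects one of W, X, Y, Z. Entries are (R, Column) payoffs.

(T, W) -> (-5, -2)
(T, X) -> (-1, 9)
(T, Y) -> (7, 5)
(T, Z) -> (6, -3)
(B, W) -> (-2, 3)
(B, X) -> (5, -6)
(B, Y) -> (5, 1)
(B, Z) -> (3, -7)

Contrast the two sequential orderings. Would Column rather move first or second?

If R leads: Column's best replies are T→X, B→W; R's induced payoffs -1, -2; outcome (T, X), payoffs (-1, 9).
If Column leads: R's best replies are W→B, X→B, Y→T, Z→T; Column's induced payoffs 3, -6, 5, -3; outcome (T, Y), payoffs (7, 5).
Column gets 5 moving first and 9 moving second, so Column prefers to move second.

second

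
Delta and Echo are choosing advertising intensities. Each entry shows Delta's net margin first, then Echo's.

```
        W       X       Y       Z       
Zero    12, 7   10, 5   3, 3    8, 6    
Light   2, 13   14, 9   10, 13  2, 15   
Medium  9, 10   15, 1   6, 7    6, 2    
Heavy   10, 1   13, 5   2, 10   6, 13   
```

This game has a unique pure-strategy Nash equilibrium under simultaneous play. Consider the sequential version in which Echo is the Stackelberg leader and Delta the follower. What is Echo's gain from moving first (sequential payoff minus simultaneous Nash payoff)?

Solve by backward induction (Echo leads).
- W: Delta compares 12, 2, 9, 10 and picks Zero; Echo would get 7.
- X: Delta compares 10, 14, 15, 13 and picks Medium; Echo would get 1.
- Y: Delta compares 3, 10, 6, 2 and picks Light; Echo would get 13.
- Z: Delta compares 8, 2, 6, 6 and picks Zero; Echo would get 6.
Echo's induced payoffs are 7, 1, 13, 6, so Echo commits to Y. Subgame-perfect outcome: (Light, Y) with payoffs (10, 13).
For the simultaneous game, intersect best replies.
Delta's best replies: W→Zero; X→Medium; Y→Light; Z→Zero.
Echo's best replies: Zero→W; Light→Z; Medium→W; Heavy→Z.
The unique mutual best reply is (Zero, W), giving (12, 7).
Echo's commitment gain: 13 − 7 = 6.

6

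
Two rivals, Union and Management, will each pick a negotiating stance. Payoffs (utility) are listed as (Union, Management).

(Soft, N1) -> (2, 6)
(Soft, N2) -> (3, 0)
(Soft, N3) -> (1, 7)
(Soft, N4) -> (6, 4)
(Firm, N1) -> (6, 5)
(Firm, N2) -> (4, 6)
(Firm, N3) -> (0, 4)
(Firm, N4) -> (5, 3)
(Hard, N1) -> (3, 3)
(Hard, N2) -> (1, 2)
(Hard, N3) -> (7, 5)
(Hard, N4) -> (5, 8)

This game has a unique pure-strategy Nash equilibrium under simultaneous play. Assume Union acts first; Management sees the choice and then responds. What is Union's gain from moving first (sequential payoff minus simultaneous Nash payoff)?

1

Management best-responds to each possible Union move:
- Soft → Management plays N3 (best of 6, 0, 7, 4); Union gets 1.
- Firm → Management plays N2 (best of 5, 6, 4, 3); Union gets 4.
- Hard → Management plays N4 (best of 3, 2, 5, 8); Union gets 5.
Among 1, 4, 5, the best is 5 at Hard. Subgame-perfect outcome: (Hard, N4) with payoffs (5, 8).
Under simultaneous play:
Union's best replies: N1→Firm; N2→Firm; N3→Hard; N4→Soft.
Management's best replies: Soft→N3; Firm→N2; Hard→N4.
Only (Firm, N2) has each player best-responding; Nash payoffs (4, 6).
Union's commitment gain: 5 − 4 = 1.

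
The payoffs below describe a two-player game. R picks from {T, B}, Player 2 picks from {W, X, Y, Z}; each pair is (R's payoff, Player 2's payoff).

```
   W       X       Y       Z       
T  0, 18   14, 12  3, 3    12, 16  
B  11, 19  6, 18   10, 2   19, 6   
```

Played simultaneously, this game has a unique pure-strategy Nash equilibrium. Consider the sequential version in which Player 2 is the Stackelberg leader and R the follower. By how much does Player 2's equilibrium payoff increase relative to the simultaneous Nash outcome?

0

Work backward from R's decision.
- W → R plays B (best of 0, 11); Player 2 gets 19.
- X → R plays T (best of 14, 6); Player 2 gets 12.
- Y → R plays B (best of 3, 10); Player 2 gets 2.
- Z → R plays B (best of 12, 19); Player 2 gets 6.
Player 2's induced payoffs are 19, 12, 2, 6, so Player 2 commits to W. Subgame-perfect outcome: (B, W) with payoffs (11, 19).
Now find the simultaneous Nash equilibrium.
R's best replies: W→B; X→T; Y→B; Z→B.
Player 2's best replies: T→W; B→W.
The unique mutual best reply is (B, W), giving (11, 19).
Player 2's commitment gain: 19 − 19 = 0.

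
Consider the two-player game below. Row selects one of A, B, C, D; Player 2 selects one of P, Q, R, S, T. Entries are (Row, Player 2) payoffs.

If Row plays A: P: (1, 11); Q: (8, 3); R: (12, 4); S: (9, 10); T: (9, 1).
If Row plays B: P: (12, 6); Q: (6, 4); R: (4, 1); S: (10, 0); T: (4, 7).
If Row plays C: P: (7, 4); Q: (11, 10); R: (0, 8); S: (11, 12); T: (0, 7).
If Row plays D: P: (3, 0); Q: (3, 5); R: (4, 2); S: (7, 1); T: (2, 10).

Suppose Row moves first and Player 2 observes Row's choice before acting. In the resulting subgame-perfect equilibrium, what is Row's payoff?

Player 2 best-responds to each possible Row move:
- A: BR = P, leader payoff 1.
- B: BR = T, leader payoff 4.
- C: BR = S, leader payoff 11.
- D: BR = T, leader payoff 2.
Row's induced payoffs are 1, 4, 11, 2, so Row commits to C. Subgame-perfect outcome: (C, S) with payoffs (11, 12).

11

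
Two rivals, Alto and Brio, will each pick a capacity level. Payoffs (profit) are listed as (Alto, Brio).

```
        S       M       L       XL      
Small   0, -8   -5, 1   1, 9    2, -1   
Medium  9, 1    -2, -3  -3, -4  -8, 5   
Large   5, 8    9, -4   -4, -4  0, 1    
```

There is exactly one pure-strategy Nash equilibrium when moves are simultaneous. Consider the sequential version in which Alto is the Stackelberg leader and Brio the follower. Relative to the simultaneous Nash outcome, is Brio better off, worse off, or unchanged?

Backward induction with Alto moving first.
- Small: BR = L, leader payoff 1.
- Medium: BR = XL, leader payoff -8.
- Large: BR = S, leader payoff 5.
Maximizing over 1, -8, 5, Alto chooses Large. Subgame-perfect outcome: (Large, S) with payoffs (5, 8).
Now find the simultaneous Nash equilibrium.
Alto's best replies: S→Medium; M→Large; L→Small; XL→Small.
Brio's best replies: Small→L; Medium→XL; Large→S.
Only (Small, L) has each player best-responding; Nash payoffs (1, 9).
Brio earns 8 sequentially versus 9 at the Nash outcome: worse off.

worse off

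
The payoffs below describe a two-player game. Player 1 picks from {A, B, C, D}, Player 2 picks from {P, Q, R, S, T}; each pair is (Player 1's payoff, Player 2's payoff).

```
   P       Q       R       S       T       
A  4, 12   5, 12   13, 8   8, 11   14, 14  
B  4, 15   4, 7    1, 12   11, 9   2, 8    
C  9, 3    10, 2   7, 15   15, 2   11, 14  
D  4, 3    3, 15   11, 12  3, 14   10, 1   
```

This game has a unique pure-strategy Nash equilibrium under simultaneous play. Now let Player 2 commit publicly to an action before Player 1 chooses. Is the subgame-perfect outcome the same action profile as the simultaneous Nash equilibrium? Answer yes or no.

yes

Player 1 best-responds to each possible Player 2 move:
- P: Player 1 compares 4, 4, 9, 4 and picks C; Player 2 would get 3.
- Q: Player 1 compares 5, 4, 10, 3 and picks C; Player 2 would get 2.
- R: Player 1 compares 13, 1, 7, 11 and picks A; Player 2 would get 8.
- S: Player 1 compares 8, 11, 15, 3 and picks C; Player 2 would get 2.
- T: Player 1 compares 14, 2, 11, 10 and picks A; Player 2 would get 14.
Maximizing over 3, 2, 8, 2, 14, Player 2 chooses T. Subgame-perfect outcome: (A, T) with payoffs (14, 14).
Now find the simultaneous Nash equilibrium.
Player 1's best replies: P→C; Q→C; R→A; S→C; T→A.
Player 2's best replies: A→T; B→P; C→R; D→Q.
Only (A, T) has each player best-responding; Nash payoffs (14, 14).
Sequential outcome (A, T) coincides with the Nash profile (A, T).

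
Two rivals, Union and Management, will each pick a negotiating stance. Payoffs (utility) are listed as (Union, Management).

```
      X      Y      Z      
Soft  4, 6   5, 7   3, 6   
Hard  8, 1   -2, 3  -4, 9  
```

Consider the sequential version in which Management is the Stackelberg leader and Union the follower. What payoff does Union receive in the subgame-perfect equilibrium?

Solve by backward induction (Management leads).
- X: Union compares 4, 8 and picks Hard; Management would get 1.
- Y: Union compares 5, -2 and picks Soft; Management would get 7.
- Z: Union compares 3, -4 and picks Soft; Management would get 6.
Among 1, 7, 6, the best is 7 at Y. Subgame-perfect outcome: (Soft, Y) with payoffs (5, 7).

5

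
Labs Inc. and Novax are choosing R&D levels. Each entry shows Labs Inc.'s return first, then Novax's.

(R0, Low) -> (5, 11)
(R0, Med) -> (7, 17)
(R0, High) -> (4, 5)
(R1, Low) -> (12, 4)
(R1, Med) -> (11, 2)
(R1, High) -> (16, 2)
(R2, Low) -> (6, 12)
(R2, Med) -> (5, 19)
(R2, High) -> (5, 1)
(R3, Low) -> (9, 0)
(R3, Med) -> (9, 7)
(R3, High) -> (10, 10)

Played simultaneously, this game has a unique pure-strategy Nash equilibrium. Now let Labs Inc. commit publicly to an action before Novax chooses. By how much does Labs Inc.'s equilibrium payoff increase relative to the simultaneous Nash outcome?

0

Novax best-responds to each possible Labs Inc. move:
- R0: Novax compares 11, 17, 5 and picks Med; Labs Inc. would get 7.
- R1: Novax compares 4, 2, 2 and picks Low; Labs Inc. would get 12.
- R2: Novax compares 12, 19, 1 and picks Med; Labs Inc. would get 5.
- R3: Novax compares 0, 7, 10 and picks High; Labs Inc. would get 10.
Maximizing over 7, 12, 5, 10, Labs Inc. chooses R1. Subgame-perfect outcome: (R1, Low) with payoffs (12, 4).
Now find the simultaneous Nash equilibrium.
Labs Inc.'s best replies: Low→R1; Med→R1; High→R1.
Novax's best replies: R0→Med; R1→Low; R2→Med; R3→High.
Only (R1, Low) has each player best-responding; Nash payoffs (12, 4).
Labs Inc.'s commitment gain: 12 − 12 = 0.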